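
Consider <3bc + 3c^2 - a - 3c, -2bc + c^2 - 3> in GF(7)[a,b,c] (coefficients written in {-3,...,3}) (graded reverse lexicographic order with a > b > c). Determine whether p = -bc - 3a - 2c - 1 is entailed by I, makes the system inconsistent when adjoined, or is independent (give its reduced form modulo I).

-bc - 3a - 2c - 1 lies in I (it reduces to 0).

First compute the reduced Gröbner basis of I by Buchberger's algorithm.
f_1 = 3bc + 3c^2 - a - 3c, LT = bc.
f_2 = -2bc + c^2 - 3, LT = bc.

S(f_1,f_2): lcm = bc. S = -2c^2 + 2a - c + 2.
  leading term c^2: no divisor's leading term divides it; move -2c^2 to the remainder.
  leading term a: no divisor's leading term divides it; move 2a to the remainder.
  leading term c: no divisor's leading term divides it; move -c to the remainder.
  leading term 1: no divisor's leading term divides it; move 2 to the remainder.
  remainder -2c^2 + 2a - c + 2 ≠ 0; add h_3 = -2c^2 + 2a - c + 2 to the basis.

S(f_1,h_3): lcm = bc^2. S = c^3 + ab + 2ac + 3bc - c^2 + b.
  leading term c^3: subtract (3c)·h_3 from c^3 + ab + 2ac + 3bc - c^2 + b → ab + 3ac + 3bc + 2c^2 + b + c
  leading term ab: no divisor's leading term divides it; move ab to the remainder.
  leading term ac: no divisor's leading term divides it; move 3ac to the remainder.
  leading term bc: subtract (1)·f_1 from 3bc + 2c^2 + b + c → -c^2 + a + b - 3c
  leading term c^2: subtract (-3)·h_3 from -c^2 + a + b - 3c → b + c - 1
  leading term b: no divisor's leading term divides it; move b to the remainder.
  leading term c: no divisor's leading term divides it; move c to the remainder.
  leading term 1: no divisor's leading term divides it; move -1 to the remainder.
  remainder ab + 3ac + b + c - 1 ≠ 0; add h_4 = ab + 3ac + b + c - 1 to the basis.

The other S-polynomials (S(f_2,h_3), S(f_1,h_4), S(f_2,h_4), S(h_3,h_4)) all reduce to 0 modulo the current basis, so we have a Gröbner basis.
Inter-reduce: drop elements whose leading term is divisible by another's, tail-reduce, and make monic.
Reduced Gröbner basis: {ab + 3ac + b + c - 1, bc + 3a + 2c + 1, c^2 - a - 3c - 1}.
Label its elements g_1 = ab + 3ac + b + c - 1, g_2 = bc + 3a + 2c + 1, g_3 = c^2 - a - 3c - 1.

Reduce p = -bc - 3a - 2c - 1 modulo G:
  leading term bc: subtract (-1)·g_2 from -bc - 3a - 2c - 1 → 0
  normal form = 0.
Since the normal form is 0, p ∈ I.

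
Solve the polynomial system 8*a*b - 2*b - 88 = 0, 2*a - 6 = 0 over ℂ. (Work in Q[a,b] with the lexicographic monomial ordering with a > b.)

Compute a lex Gröbner basis by Buchberger's algorithm.
f_1 = 8*a*b - 2*b - 88, LT = a*b.
f_2 = 2*a - 6, LT = a.

S(f_1,f_2): lcm = a*b. S = 11/4*b - 11.
  leading term b: no divisor's leading term divides it; move 11/4*b to the remainder.
  leading term 1: no divisor's leading term divides it; move -11 to the remainder.
  remainder 11/4*b - 11 ≠ 0; add h_3 = 11/4*b - 11 to the basis.

The other S-polynomials (S(f_1,h_3), S(f_2,h_3)) all reduce to 0 modulo the current basis, so we have a Gröbner basis.
Inter-reduce: drop elements whose leading term is divisible by another's, tail-reduce, and make monic.
Reduced Gröbner basis: {a - 3, b - 4}.

Since the basis is lex-ordered, b - 4 is univariate in b. Its roots are {4}. Back-substituting each root into the other basis elements fixes the other coordinates.
  b = 4: the earlier basis element becomes a - 3 = 0, giving a = 3 — point (3, 4).
This is the nonlinear analogue of row-reducing a linear system.

{(3, 4)}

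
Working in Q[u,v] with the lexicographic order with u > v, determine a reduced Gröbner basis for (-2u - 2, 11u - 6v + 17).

G = {u + 1, v - 1}

f_1 = -2u - 2, LT = u.
f_2 = 11u - 6v + 17, LT = u.

S(f_1,f_2): lcm = u. S = 6/11v - 6/11.
  reduce S modulo (f_1, f_2):
  remainder 6/11v - 6/11 ≠ 0; add g_3 = 6/11v - 6/11 to the basis.

The other S-polynomials (S(f_1,g_3), S(f_2,g_3)) all reduce to 0 modulo the current basis, so we have a Gröbner basis.
Inter-reduce: drop elements whose leading term is divisible by another's, tail-reduce, and make monic.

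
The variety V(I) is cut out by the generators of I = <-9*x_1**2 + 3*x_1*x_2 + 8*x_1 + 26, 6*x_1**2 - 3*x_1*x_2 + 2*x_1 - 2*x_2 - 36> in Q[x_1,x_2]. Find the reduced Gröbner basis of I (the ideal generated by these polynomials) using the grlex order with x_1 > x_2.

G = {x_1**2 - 10/3*x_1 + 2/3*x_2 + 10/3, x_1*x_2 - 22/3*x_1 + 2*x_2 + 56/3, x_2**2 - 50*x_1 + 41/3*x_2 + 338/3}

Buchberger's algorithm terminates because the ascending chain of leading-term ideals stabilizes.

f_1 = -9*x_1**2 + 3*x_1*x_2 + 8*x_1 + 26, LT = x_1**2.
f_2 = 6*x_1**2 - 3*x_1*x_2 + 2*x_1 - 2*x_2 - 36, LT = x_1**2.

S(f_1,f_2): lcm = x_1**2. S = 1/6*x_1*x_2 - 11/9*x_1 + 1/3*x_2 + 28/9.
  leading term x_1*x_2: no divisor's leading term divides it; move 1/6*x_1*x_2 to the remainder.
  leading term x_1: no divisor's leading term divides it; move -11/9*x_1 to the remainder.
  leading term x_2: no divisor's leading term divides it; move 1/3*x_2 to the remainder.
  leading term 1: no divisor's leading term divides it; move 28/9 to the remainder.
  remainder 1/6*x_1*x_2 - 11/9*x_1 + 1/3*x_2 + 28/9 ≠ 0; add g_3 = 1/6*x_1*x_2 - 11/9*x_1 + 1/3*x_2 + 28/9 to the basis.

S(f_1,g_3): lcm = x_1**2*x_2. S = -1/3*x_1*x_2**2 + 22/3*x_1**2 - 26/9*x_1*x_2 - 56/3*x_1 - 26/9*x_2.
  leading term x_1*x_2**2: subtract (-2*x_2)·g_3 from -1/3*x_1*x_2**2 + 22/3*x_1**2 - 26/9*x_1*x_2 - 56/3*x_1 - 26/9*x_2 → 22/3*x_1**2 - 16/3*x_1*x_2 + 2/3*x_2**2 - 56/3*x_1 + 10/3*x_2
  leading term x_1**2: subtract (-22/27)·f_1 from 22/3*x_1**2 - 16/3*x_1*x_2 + 2/3*x_2**2 - 56/3*x_1 + 10/3*x_2 → -26/9*x_1*x_2 + 2/3*x_2**2 - 328/27*x_1 + 10/3*x_2 + 572/27
  leading term x_1*x_2: subtract (-52/3)·g_3 from -26/9*x_1*x_2 + 2/3*x_2**2 - 328/27*x_1 + 10/3*x_2 + 572/27 → 2/3*x_2**2 - 100/3*x_1 + 82/9*x_2 + 676/9
  leading term x_2**2: no divisor's leading term divides it; move 2/3*x_2**2 to the remainder.
  leading term x_1: no divisor's leading term divides it; move -100/3*x_1 to the remainder.
  leading term x_2: no divisor's leading term divides it; move 82/9*x_2 to the remainder.
  leading term 1: no divisor's leading term divides it; move 676/9 to the remainder.
  remainder 2/3*x_2**2 - 100/3*x_1 + 82/9*x_2 + 676/9 ≠ 0; add g_4 = 2/3*x_2**2 - 100/3*x_1 + 82/9*x_2 + 676/9 to the basis.

The other S-polynomials (S(f_2,g_3), S(f_1,g_4), S(f_2,g_4), S(g_3,g_4)) all reduce to 0 modulo the current basis, so we have a Gröbner basis.
Inter-reduce: drop elements whose leading term is divisible by another's, tail-reduce, and make monic.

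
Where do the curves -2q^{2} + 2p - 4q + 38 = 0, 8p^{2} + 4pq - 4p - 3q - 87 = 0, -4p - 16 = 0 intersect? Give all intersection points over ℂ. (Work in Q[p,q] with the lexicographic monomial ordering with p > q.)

{(-4, 3)}

Compute a lex Gröbner basis by Buchberger's algorithm.
f_1 = 2p - 2q^{2} - 4q + 38, LT = p.
f_2 = 8p^{2} + 4pq - 4p - 3q - 87, LT = p^{2}.
f_3 = -4p - 16, LT = p.

S(f_1,f_2): lcm = p^{2}. S = -pq^{2} - \tfrac{5}{2}pq + \tfrac{39}{2}p + \tfrac{3}{8}q + \tfrac{87}{8}.
  reduce S modulo (f_1, f_2, f_3):
  remainder -q^{4} - \tfrac{9}{2}q^{3} + \tfrac{67}{2}q^{2} + \tfrac{695}{8}q - \tfrac{2877}{8} ≠ 0; add h_4 = -q^{4} - \tfrac{9}{2}q^{3} + \tfrac{67}{2}q^{2} + \tfrac{695}{8}q - \tfrac{2877}{8} to the basis.

S(f_1,f_3): lcm = p. S = -q^{2} - 2q + 15.
  reduce S modulo (f_1, f_2, f_3, h_4):
  remainder -q^{2} - 2q + 15 ≠ 0; add h_5 = -q^{2} - 2q + 15 to the basis.

S(f_2,f_3): lcm = p^{2}. S = \tfrac{1}{2}pq - \tfrac{9}{2}p - \tfrac{3}{8}q - \tfrac{87}{8}.
  reduce S modulo (f_1, f_2, f_3, h_4, h_5):
  remainder -\tfrac{19}{8}q + \tfrac{57}{8} ≠ 0; add h_6 = -\tfrac{19}{8}q + \tfrac{57}{8} to the basis.

The other S-polynomials (S(f_1,h_4), S(f_2,h_4), S(f_3,h_4), S(f_1,h_5), S(f_2,h_5), S(f_3,h_5), S(h_4,h_5), S(f_1,h_6), S(f_2,h_6), S(f_3,h_6), S(h_4,h_6), S(h_5,h_6)) all reduce to 0 modulo the current basis, so we have a Gröbner basis.
Inter-reduce: drop elements whose leading term is divisible by another's, tail-reduce, and make monic.
Reduced Gröbner basis: {p + 4, q - 3}.

Elimination: the polynomial q - 3 lies in the elimination ideal for q, so q ∈ {3}. For each such q, the remaining basis elements (now univariate) give the rest of the solution.
  q = 3: the earlier basis element becomes p + 4 = 0, giving p = -4 — point (-4, 3).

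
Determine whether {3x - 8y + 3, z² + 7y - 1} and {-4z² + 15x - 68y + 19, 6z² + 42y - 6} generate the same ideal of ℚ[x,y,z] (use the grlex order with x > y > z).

Yes, the ideals are equal.

Since reduced Gröbner bases are canonical representatives of ideals under a given ordering, it suffices to compute and compare them.
Buchberger on the first generating set:
f_1 = 3x - 8y + 3, LT = x.
f_2 = z² + 7y - 1, LT = z².

S(f_1,f_2): leading monomials are coprime, so the S-polynomial reduces to 0 (Buchberger's first criterion).
Every S-polynomial of the final basis reduces to 0, so we have a Gröbner basis.
Inter-reduce: drop elements whose leading term is divisible by another's, tail-reduce, and make monic.
Reduced Gröbner basis: {z² + 7y - 1, x - 8/3y + 1}.

Buchberger on the second generating set:
h_1 = -4z² + 15x - 68y + 19, LT = z².
h_2 = 6z² + 42y - 6, LT = z².

S(h_1,h_2): lcm = z². S = -15/4x + 10y - 15/4.
  leading term x: no divisor's leading term divides it; move -15/4x to the remainder.
  leading term y: no divisor's leading term divides it; move 10y to the remainder.
  leading term 1: no divisor's leading term divides it; move -15/4 to the remainder.
  remainder -15/4x + 10y - 15/4 ≠ 0; add k_3 = -15/4x + 10y - 15/4 to the basis.

S(h_1,k_3): leading monomials are coprime, so the S-polynomial reduces to 0 (Buchberger's first criterion).
S(h_2,k_3): leading monomials are coprime, so the S-polynomial reduces to 0 (Buchberger's first criterion).
Every S-polynomial of the final basis reduces to 0, so we have a Gröbner basis.
Inter-reduce: drop elements whose leading term is divisible by another's, tail-reduce, and make monic.
Reduced Gröbner basis: {z² + 7y - 1, x - 8/3y + 1}.

These coincide, so the ideals are equal.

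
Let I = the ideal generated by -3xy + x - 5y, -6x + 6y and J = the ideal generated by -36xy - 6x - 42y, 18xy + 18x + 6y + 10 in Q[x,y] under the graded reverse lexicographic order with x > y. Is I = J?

Two ideals are equal iff their reduced Gröbner bases coincide (the reduced basis is unique for a fixed ordering).
Buchberger on the first generating set:
f_1 = -3xy + x - 5y, LT = xy.
f_2 = -6x + 6y, LT = x.

S(f_1,f_2): lcm = xy. S = y^2 - 1/3x + 5/3y.
  reduce S modulo (f_1, f_2):
  remainder y^2 + 4/3y ≠ 0; add g_3 = y^2 + 4/3y to the basis.

The other S-polynomials (S(f_1,g_3), S(f_2,g_3)) all reduce to 0 modulo the current basis, so we have a Gröbner basis.
Inter-reduce: drop elements whose leading term is divisible by another's, tail-reduce, and make monic.
Reduced Gröbner basis: {y^2 + 4/3y, x - y}.

Buchberger on the second generating set:
h_1 = -36xy - 6x - 42y, LT = xy.
h_2 = 18xy + 18x + 6y + 10, LT = xy.

S(h_1,h_2): lcm = xy. S = -5/6x + 5/6y - 5/9.
  reduce S modulo (h_1, h_2):
  remainder -5/6x + 5/6y - 5/9 ≠ 0; add k_3 = -5/6x + 5/6y - 5/9 to the basis.

S(h_1,k_3): lcm = xy. S = y^2 + 1/6x + 1/2y.
  reduce S modulo (h_1, h_2, k_3):
  remainder y^2 + 2/3y - 1/9 ≠ 0; add k_4 = y^2 + 2/3y - 1/9 to the basis.

The other S-polynomials (S(h_2,k_3), S(h_1,k_4), S(h_2,k_4), S(k_3,k_4)) all reduce to 0 modulo the current basis, so we have a Gröbner basis.
Inter-reduce: drop elements whose leading term is divisible by another's, tail-reduce, and make monic.
Reduced Gröbner basis: {y^2 + 2/3y - 1/9, x - y + 2/3}.

The bases are distinct; the ideals are different.

No, the ideals differ.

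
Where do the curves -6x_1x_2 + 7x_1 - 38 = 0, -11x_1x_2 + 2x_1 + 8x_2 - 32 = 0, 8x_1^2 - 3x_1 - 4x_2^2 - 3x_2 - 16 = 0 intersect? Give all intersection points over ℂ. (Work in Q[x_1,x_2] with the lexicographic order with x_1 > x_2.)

Compute a lex Gröbner basis by Buchberger's algorithm.
f_1 = -6x_1x_2 + 7x_1 - 38, LT = x_1x_2.
f_2 = -11x_1x_2 + 2x_1 + 8x_2 - 32, LT = x_1x_2.
f_3 = 8x_1^2 - 3x_1 - 4x_2^2 - 3x_2 - 16, LT = x_1^2.

S(f_1,f_2): lcm = x_1x_2. S = -65/66x_1 + 8/11x_2 + 113/33.
  leading term x_1: no divisor's leading term divides it; move -65/66x_1 to the remainder.
  leading term x_2: no divisor's leading term divides it; move 8/11x_2 to the remainder.
  leading term 1: no divisor's leading term divides it; move 113/33 to the remainder.
  remainder -65/66x_1 + 8/11x_2 + 113/33 ≠ 0; add h_4 = -65/66x_1 + 8/11x_2 + 113/33 to the basis.

S(f_1,f_3): lcm = x_1^2x_2. S = -7/6x_1^2 + 3/8x_1x_2 + 19/3x_1 + 1/2x_2^3 + 3/8x_2^2 + 2x_2.
  leading term x_1^2: subtract (-7/48)·f_3 from -7/6x_1^2 + 3/8x_1x_2 + 19/3x_1 + 1/2x_2^3 + 3/8x_2^2 + 2x_2 → 3/8x_1x_2 + 283/48x_1 + 1/2x_2^3 - 5/24x_2^2 + 25/16x_2 - 7/3
  leading term x_1x_2: subtract (-1/16)·f_1 from 3/8x_1x_2 + 283/48x_1 + 1/2x_2^3 - 5/24x_2^2 + 25/16x_2 - 7/3 → 19/3x_1 + 1/2x_2^3 - 5/24x_2^2 + 25/16x_2 - 113/24
  leading term x_1: subtract (-418/65)·h_4 from 19/3x_1 + 1/2x_2^3 - 5/24x_2^2 + 25/16x_2 - 113/24 → 1/2x_2^3 - 5/24x_2^2 + 6489/1040x_2 + 27007/1560
  leading term x_2^3: no divisor's leading term divides it; move 1/2x_2^3 to the remainder.
  leading term x_2^2: no divisor's leading term divides it; move -5/24x_2^2 to the remainder.
  leading term x_2: no divisor's leading term divides it; move 6489/1040x_2 to the remainder.
  leading term 1: no divisor's leading term divides it; move 27007/1560 to the remainder.
  remainder 1/2x_2^3 - 5/24x_2^2 + 6489/1040x_2 + 27007/1560 ≠ 0; add h_5 = 1/2x_2^3 - 5/24x_2^2 + 6489/1040x_2 + 27007/1560 to the basis.

S(f_2,f_3): lcm = x_1^2x_2. S = -2/11x_1^2 - 31/88x_1x_2 + 32/11x_1 + 1/2x_2^3 + 3/8x_2^2 + 2x_2.
  leading term x_1^2: subtract (-1/44)·f_3 from -2/11x_1^2 - 31/88x_1x_2 + 32/11x_1 + 1/2x_2^3 + 3/8x_2^2 + 2x_2 → -31/88x_1x_2 + 125/44x_1 + 1/2x_2^3 + 25/88x_2^2 + 85/44x_2 - 4/11
  leading term x_1x_2: subtract (31/528)·f_1 from -31/88x_1x_2 + 125/44x_1 + 1/2x_2^3 + 25/88x_2^2 + 85/44x_2 - 4/11 → 1283/528x_1 + 1/2x_2^3 + 25/88x_2^2 + 85/44x_2 + 493/264
  leading term x_1: subtract (-1283/520)·h_4 from 1283/528x_1 + 1/2x_2^3 + 25/88x_2^2 + 85/44x_2 + 493/264 → 1/2x_2^3 + 25/88x_2^2 + 10657/2860x_2 + 7376/715
  leading term x_2^3: subtract (1)·h_5 from 1/2x_2^3 + 25/88x_2^2 + 10657/2860x_2 + 7376/715 → 65/132x_2^2 - 28751/11440x_2 - 120053/17160
  leading term x_2^2: no divisor's leading term divides it; move 65/132x_2^2 to the remainder.
  leading term x_2: no divisor's leading term divides it; move -28751/11440x_2 to the remainder.
  leading term 1: no divisor's leading term divides it; move -120053/17160 to the remainder.
  remainder 65/132x_2^2 - 28751/11440x_2 - 120053/17160 ≠ 0; add h_6 = 65/132x_2^2 - 28751/11440x_2 - 120053/17160 to the basis.

S(f_1,h_4): lcm = x_1x_2. S = -7/6x_1 + 48/65x_2^2 + 226/65x_2 + 19/3.
  leading term x_1: subtract (77/65)·h_4 from -7/6x_1 + 48/65x_2^2 + 226/65x_2 + 19/3 → 48/65x_2^2 + 34/13x_2 + 148/65
  leading term x_2^2: subtract (6336/4225)·h_6 from 48/65x_2^2 + 34/13x_2 + 148/65 → 1753286/274625x_2 + 3506572/274625
  leading term x_2: no divisor's leading term divides it; move 1753286/274625x_2 to the remainder.
  leading term 1: no divisor's leading term divides it; move 3506572/274625 to the remainder.
  remainder 1753286/274625x_2 + 3506572/274625 ≠ 0; add h_7 = 1753286/274625x_2 + 3506572/274625 to the basis.

The other S-polynomials (S(f_2,h_4), S(f_3,h_4), S(f_1,h_5), S(f_2,h_5), S(f_3,h_5), S(h_4,h_5), S(f_1,h_6), S(f_2,h_6), S(f_3,h_6), S(h_4,h_6), S(h_5,h_6), S(f_1,h_7), S(f_2,h_7), S(f_3,h_7), S(h_4,h_7), S(h_5,h_7), S(h_6,h_7)) all reduce to 0 modulo the current basis, so we have a Gröbner basis.
Inter-reduce: drop elements whose leading term is divisible by another's, tail-reduce, and make monic.
Reduced Gröbner basis: {x_1 - 2, x_2 + 2}.

The lex basis is triangular: the last element involves only x_2. Solving x_2 + 2 = 0 gives x_2 ∈ {-2}; substituting each value into the earlier elements determines the remaining variables.
  x_2 = -2: the earlier basis element becomes x_1 - 2 = 0, giving x_1 = 2 — point (2, -2).

{(2, -2)}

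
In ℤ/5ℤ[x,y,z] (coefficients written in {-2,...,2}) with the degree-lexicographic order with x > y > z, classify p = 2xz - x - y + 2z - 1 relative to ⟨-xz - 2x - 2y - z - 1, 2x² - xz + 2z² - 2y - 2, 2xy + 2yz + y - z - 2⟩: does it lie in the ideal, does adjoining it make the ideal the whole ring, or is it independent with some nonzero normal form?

First compute the reduced Gröbner basis of I by Buchberger's algorithm.
f_1 = -xz - 2x - 2y - z - 1, LT = xz.
f_2 = 2x² - xz + 2z² - 2y - 2, LT = x².
f_3 = 2xy + 2yz + y - z - 2, LT = xy.

S(f_1,f_2): lcm = x²z. S = -2xz² - z³ + 2x² + 2xy + xz + yz + x + z.
  leading term xz²: subtract (2z)·f_1 from -2xz² - z³ + 2x² + 2xy + xz + yz + x + z → -z³ + 2x² + 2xy + 2z² + x - 2z
  leading term z³: no divisor's leading term divides it; move -z³ to the remainder.
  leading term x²: subtract (1)·f_2 from 2x² + 2xy + 2z² + x - 2z → 2xy + xz + x + 2y - 2z + 2
  leading term xy: subtract (1)·f_3 from 2xy + xz + x + 2y - 2z + 2 → xz - 2yz + x + y - z - 1
  leading term xz: subtract (-1)·f_1 from xz - 2yz + x + y - z - 1 → -2yz - x - y - 2z - 2
  leading term yz: no divisor's leading term divides it; move -2yz to the remainder.
  leading term x: no divisor's leading term divides it; move -x to the remainder.
  leading term y: no divisor's leading term divides it; move -y to the remainder.
  leading term z: no divisor's leading term divides it; move -2z to the remainder.
  leading term 1: no divisor's leading term divides it; move -2 to the remainder.
  remainder -z³ - 2yz - x - y - 2z - 2 ≠ 0; add h_4 = -z³ - 2yz - x - y - 2z - 2 to the basis.

S(f_1,f_3): lcm = xyz. S = -yz² + 2xy + 2y² - 2yz - 2z² + y + z.
  leading term yz²: no divisor's leading term divides it; move -yz² to the remainder.
  leading term xy: subtract (1)·f_3 from 2xy + 2y² - 2yz - 2z² + y + z → 2y² + yz - 2z² + 2z + 2
  leading term y²: no divisor's leading term divides it; move 2y² to the remainder.
  leading term yz: no divisor's leading term divides it; move yz to the remainder.
  leading term z²: no divisor's leading term divides it; move -2z² to the remainder.
  leading term z: no divisor's leading term divides it; move 2z to the remainder.
  leading term 1: no divisor's leading term divides it; move 2 to the remainder.
  remainder -yz² + 2y² + yz - 2z² + 2z + 2 ≠ 0; add h_5 = -yz² + 2y² + yz - 2z² + 2z + 2 to the basis.

S(f_2,f_3): lcm = x²y. S = xyz + yz² + 2xy - 2xz - y² + x - y.
  leading term xyz: subtract (-y)·f_1 from xyz + yz² + 2xy - 2xz - y² + x - y → yz² - 2xz + 2y² - yz + x - 2y
  leading term yz²: subtract (-1)·h_5 from yz² - 2xz + 2y² - yz + x - 2y → -2xz - y² - 2z² + x - 2y + 2z + 2
  leading term xz: subtract (2)·f_1 from -2xz - y² - 2z² + x - 2y + 2z + 2 → -y² - 2z² + 2y - z - 1
  leading term y²: no divisor's leading term divides it; move -y² to the remainder.
  leading term z²: no divisor's leading term divides it; move -2z² to the remainder.
  leading term y: no divisor's leading term divides it; move 2y to the remainder.
  leading term z: no divisor's leading term divides it; move -z to the remainder.
  leading term 1: no divisor's leading term divides it; move -1 to the remainder.
  remainder -y² - 2z² + 2y - z - 1 ≠ 0; add h_6 = -y² - 2z² + 2y - z - 1 to the basis.

The other S-polynomials (S(f_1,h_4), S(f_2,h_4), S(f_3,h_4), S(f_1,h_5), S(f_2,h_5), S(f_3,h_5), S(h_4,h_5), S(f_1,h_6), S(f_2,h_6), S(f_3,h_6), S(h_4,h_6), S(h_5,h_6)) all reduce to 0 modulo the current basis, so we have a Gröbner basis.
Inter-reduce: drop elements whose leading term is divisible by another's, tail-reduce, and make monic.
Reduced Gröbner basis: {yz² - yz + z² + y, z³ + 2yz + x + y + 2z + 2, x² + z² + x - 2z + 2, xy + yz - 2y + 2z - 1, xz + 2x + 2y + z + 1, y² + 2z² - 2y + z + 1}.
Label its elements g_1 = yz² - yz + z² + y, g_2 = z³ + 2yz + x + y + 2z + 2, g_3 = x² + z² + x - 2z + 2, g_4 = xy + yz - 2y + 2z - 1, g_5 = xz + 2x + 2y + z + 1, g_6 = y² + 2z² - 2y + z + 1.

Reduce p = 2xz - x - y + 2z - 1 modulo G:
  leading term xz: subtract (2)·g_5 from 2xz - x - y + 2z - 1 → 2
  leading term 1: no divisor's leading term divides it; move 2 to the remainder.
  normal form = 2.
The normal form is nonzero, so p ∉ I. Since p minus its normal form lies in I, I + (p) = I + (r) where r = 2; decide whether this ideal is the whole ring.
Here r = 2 is a nonzero constant, hence a unit: 1 ∈ I + (p), the Gröbner basis of I + (p) is {1}, and the enlarged system has no common solution — adjoining p is inconsistent.

Ideal membership is decidable via reduction modulo a Gröbner basis.

Adjoining 2xz - x - y + 2z - 1 makes the ideal the whole ring: the system is inconsistent.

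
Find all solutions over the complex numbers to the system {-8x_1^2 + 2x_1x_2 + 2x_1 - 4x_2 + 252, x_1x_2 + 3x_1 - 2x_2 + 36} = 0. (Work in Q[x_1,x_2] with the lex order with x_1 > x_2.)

{(9/2, -99/5), (-5, 3)}

Compute a lex Gröbner basis by Buchberger's algorithm.
f_1 = -8x_1^2 + 2x_1x_2 + 2x_1 - 4x_2 + 252, LT = x_1^2.
f_2 = x_1x_2 + 3x_1 - 2x_2 + 36, LT = x_1x_2.

S(f_1,f_2): lcm = x_1^2x_2. S = -3x_1^2 - 1/4x_1x_2^2 + 7/4x_1x_2 - 36x_1 + 1/2x_2^2 - 63/2x_2.
  reduce S modulo (f_1, f_2):
  remainder -42x_1 - 35/2x_2 - 315/2 ≠ 0; add h_3 = -42x_1 - 35/2x_2 - 315/2 to the basis.

S(f_2,h_3): lcm = x_1x_2. S = 3x_1 - 5/12x_2^2 - 23/4x_2 + 36.
  reduce S modulo (f_1, f_2, h_3):
  remainder -5/12x_2^2 - 7x_2 + 99/4 ≠ 0; add h_4 = -5/12x_2^2 - 7x_2 + 99/4 to the basis.

The other S-polynomials (S(f_1,h_3), S(f_1,h_4), S(f_2,h_4), S(h_3,h_4)) all reduce to 0 modulo the current basis, so we have a Gröbner basis.
Inter-reduce: drop elements whose leading term is divisible by another's, tail-reduce, and make monic.
Reduced Gröbner basis: {x_1 + 5/12x_2 + 15/4, x_2^2 + 84/5x_2 - 297/5}.

Elimination: the polynomial x_2^2 + 84/5x_2 - 297/5 lies in the elimination ideal for x_2, so x_2 ∈ {-99/5, 3}. For each such x_2, the remaining basis elements (now univariate) give the rest of the solution.
  x_2 = -99/5: the earlier basis element becomes x_1 - 9/2 = 0, giving x_1 = 9/2 — point (9/2, -99/5).
  x_2 = 3: the earlier basis element becomes x_1 + 5 = 0, giving x_1 = -5 — point (-5, 3).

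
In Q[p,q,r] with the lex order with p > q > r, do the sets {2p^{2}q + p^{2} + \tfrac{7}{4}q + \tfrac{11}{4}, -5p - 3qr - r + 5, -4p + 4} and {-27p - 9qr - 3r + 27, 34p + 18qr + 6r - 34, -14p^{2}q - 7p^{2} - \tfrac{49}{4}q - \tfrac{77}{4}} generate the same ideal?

Two ideals are equal iff their reduced Gröbner bases coincide (the reduced basis is unique for a fixed ordering).
Buchberger on the first generating set:
f_1 = 2p^{2}q + p^{2} + \tfrac{7}{4}q + \tfrac{11}{4}, LT = p^{2}q.
f_2 = -5p - 3qr - r + 5, LT = p.
f_3 = -4p + 4, LT = p.

S(f_1,f_2): lcm = p^{2}q. S = \tfrac{1}{2}p^{2} - \tfrac{3}{5}pq^{2}r - \tfrac{1}{5}pqr + pq + \tfrac{7}{8}q + \tfrac{11}{8}.
  reduce S modulo (f_1, f_2, f_3):
  remainder \tfrac{9}{25}q^{3}r^{2} + \tfrac{21}{50}q^{2}r^{2} - \tfrac{6}{5}q^{2}r + \tfrac{4}{25}qr^{2} - qr + \tfrac{15}{8}q + \tfrac{1}{50}r^{2} - \tfrac{1}{5}r + \tfrac{15}{8} ≠ 0; add g_4 = \tfrac{9}{25}q^{3}r^{2} + \tfrac{21}{50}q^{2}r^{2} - \tfrac{6}{5}q^{2}r + \tfrac{4}{25}qr^{2} - qr + \tfrac{15}{8}q + \tfrac{1}{50}r^{2} - \tfrac{1}{5}r + \tfrac{15}{8} to the basis.

S(f_1,f_3): lcm = p^{2}q. S = \tfrac{1}{2}p^{2} + pq + \tfrac{7}{8}q + \tfrac{11}{8}.
  reduce S modulo (f_1, f_2, f_3, g_4):
  remainder \tfrac{9}{50}q^{2}r^{2} - \tfrac{3}{5}q^{2}r + \tfrac{3}{25}qr^{2} - \tfrac{4}{5}qr + \tfrac{15}{8}q + \tfrac{1}{50}r^{2} - \tfrac{1}{5}r + \tfrac{15}{8} ≠ 0; add g_5 = \tfrac{9}{50}q^{2}r^{2} - \tfrac{3}{5}q^{2}r + \tfrac{3}{25}qr^{2} - \tfrac{4}{5}qr + \tfrac{15}{8}q + \tfrac{1}{50}r^{2} - \tfrac{1}{5}r + \tfrac{15}{8} to the basis.

S(f_2,f_3): lcm = p. S = \tfrac{3}{5}qr + \tfrac{1}{5}r.
  reduce S modulo (f_1, f_2, f_3, g_4, g_5):
  remainder \tfrac{3}{5}qr + \tfrac{1}{5}r ≠ 0; add g_6 = \tfrac{3}{5}qr + \tfrac{1}{5}r to the basis.

S(f_1,g_5): lcm = p^{2}q^{2}r^{2}. S = \tfrac{10}{3}p^{2}q^{2}r - \tfrac{1}{6}p^{2}qr^{2} + \tfrac{40}{9}p^{2}qr - \tfrac{125}{12}p^{2}q - \tfrac{1}{9}p^{2}r^{2} + \tfrac{10}{9}p^{2}r - \tfrac{125}{12}p^{2} + \tfrac{7}{8}q^{2}r^{2} + \tfrac{11}{8}qr^{2}.
  reduce S modulo (f_1, f_2, f_3, g_4, g_5, g_6):
  remainder \tfrac{20875}{864}q - \tfrac{5}{36}r^{2} - \tfrac{125}{108}r + \tfrac{20875}{864} ≠ 0; add g_7 = \tfrac{20875}{864}q - \tfrac{5}{36}r^{2} - \tfrac{125}{108}r + \tfrac{20875}{864} to the basis.

S(g_4,g_5): lcm = q^{3}r^{2}. S = \tfrac{10}{3}q^{3}r + \tfrac{1}{2}q^{2}r^{2} + \tfrac{10}{9}q^{2}r - \tfrac{125}{12}q^{2} + \tfrac{1}{3}qr^{2} - \tfrac{5}{3}qr - \tfrac{125}{24}q + \tfrac{1}{18}r^{2} - \tfrac{5}{9}r + \tfrac{125}{24}.
  reduce S modulo (f_1, f_2, f_3, g_4, g_5, g_6, g_7):
  remainder \tfrac{10}{501}r^{2} + \tfrac{250}{1503}r ≠ 0; add g_8 = \tfrac{10}{501}r^{2} + \tfrac{250}{1503}r to the basis.

S(f_1,g_6): lcm = p^{2}qr. S = \tfrac{1}{6}p^{2}r + \tfrac{7}{8}qr + \tfrac{11}{8}r.
  reduce S modulo (f_1, f_2, f_3, g_4, g_5, g_6, g_7, g_8):
  remainder \tfrac{5}{6}r ≠ 0; add g_9 = \tfrac{5}{6}r to the basis.

The other S-polynomials (S(f_1,g_4), S(f_2,g_4), S(f_3,g_4), S(f_2,g_5), S(f_3,g_5), S(f_2,g_6), S(f_3,g_6), S(g_4,g_6), S(g_5,g_6), S(f_1,g_7), S(f_2,g_7), S(f_3,g_7), S(g_4,g_7), S(g_5,g_7), S(g_6,g_7), S(f_1,g_8), S(f_2,g_8), S(f_3,g_8), S(g_4,g_8), S(g_5,g_8), S(g_6,g_8), S(g_7,g_8), S(f_1,g_9), S(f_2,g_9), S(f_3,g_9), S(g_4,g_9), S(g_5,g_9), S(g_6,g_9), S(g_7,g_9), S(g_8,g_9)) all reduce to 0 modulo the current basis, so we have a Gröbner basis.
Inter-reduce: drop elements whose leading term is divisible by another's, tail-reduce, and make monic.
Reduced Gröbner basis: {p - 1, q + 1, r}.

Buchberger on the second generating set:
h_1 = -27p - 9qr - 3r + 27, LT = p.
h_2 = 34p + 18qr + 6r - 34, LT = p.
h_3 = -14p^{2}q - 7p^{2} - \tfrac{49}{4}q - \tfrac{77}{4}, LT = p^{2}q.

S(h_1,h_2): lcm = p. S = -\tfrac{10}{51}qr - \tfrac{10}{153}r.
  reduce S modulo (h_1, h_2, h_3):
  remainder -\tfrac{10}{51}qr - \tfrac{10}{153}r ≠ 0; add k_4 = -\tfrac{10}{51}qr - \tfrac{10}{153}r to the basis.

S(h_1,h_3): lcm = p^{2}q. S = -\tfrac{1}{2}p^{2} + \tfrac{1}{3}pq^{2}r + \tfrac{1}{9}pqr - pq - \tfrac{7}{8}q - \tfrac{11}{8}.
  reduce S modulo (h_1, h_2, h_3, k_4):
  remainder -\tfrac{15}{8}q - \tfrac{15}{8} ≠ 0; add k_5 = -\tfrac{15}{8}q - \tfrac{15}{8} to the basis.

S(h_3,k_4): lcm = p^{2}qr. S = \tfrac{1}{6}p^{2}r + \tfrac{7}{8}qr + \tfrac{11}{8}r.
  reduce S modulo (h_1, h_2, h_3, k_4, k_5):
  remainder \tfrac{5}{4}r ≠ 0; add k_6 = \tfrac{5}{4}r to the basis.

The other S-polynomials (S(h_2,h_3), S(h_1,k_4), S(h_2,k_4), S(h_1,k_5), S(h_2,k_5), S(h_3,k_5), S(k_4,k_5), S(h_1,k_6), S(h_2,k_6), S(h_3,k_6), S(k_4,k_6), S(k_5,k_6)) all reduce to 0 modulo the current basis, so we have a Gröbner basis.
Inter-reduce: drop elements whose leading term is divisible by another's, tail-reduce, and make monic.
Reduced Gröbner basis: {p - 1, q + 1, r}.

The two bases agree; hence the ideals are identical.

Yes, the ideals are equal.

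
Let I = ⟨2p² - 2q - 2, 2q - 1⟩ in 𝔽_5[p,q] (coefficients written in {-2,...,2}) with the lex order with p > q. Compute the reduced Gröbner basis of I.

f_1 = 2p² - 2q - 2, LT = p².
f_2 = 2q - 1, LT = q.

S(f_1,f_2): leading monomials are coprime, so the S-polynomial reduces to 0 (Buchberger's first criterion).
Every S-polynomial of the final basis reduces to 0, so we have a Gröbner basis.

G = {p² + 1, q + 2}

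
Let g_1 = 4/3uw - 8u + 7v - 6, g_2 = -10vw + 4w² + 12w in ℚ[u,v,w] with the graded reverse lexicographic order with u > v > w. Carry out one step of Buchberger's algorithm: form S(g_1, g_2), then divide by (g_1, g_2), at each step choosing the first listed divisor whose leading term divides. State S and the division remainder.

S(g_1, g_2) = ⅖uw² - 6uv + 21/4v² + 6/5uw - 9/2v; remainder on division = -6uv + 21/4v² - 21/25w² + 108/5u - 117/5v - 18/25w + 81/5.

lcm(LM(g_1), LM(g_2)) = uvw.
S = (lcm/LT(g_1))·g_1 − (lcm/LT(g_2))·g_2 = ⅖uw² - 6uv + 21/4v² + 6/5uw - 9/2v.
Reduce S modulo (g_1, g_2) in that order:
  leading term uw²: subtract (3/10w)·g_1 from ⅖uw² - 6uv + 21/4v² + 6/5uw - 9/2v → -6uv + 21/4v² + 18/5uw - 21/10vw - 9/2v + 9/5w
  leading term uv: no divisor's leading term divides it; move -6uv to the remainder.
  leading term v²: no divisor's leading term divides it; move 21/4v² to the remainder.
  leading term uw: subtract (27/10)·g_1 from 18/5uw - 21/10vw - 9/2v + 9/5w → -21/10vw + 108/5u - 117/5v + 9/5w + 81/5
  leading term vw: subtract (21/100)·g_2 from -21/10vw + 108/5u - 117/5v + 9/5w + 81/5 → -21/25w² + 108/5u - 117/5v - 18/25w + 81/5
  leading term w²: no divisor's leading term divides it; move -21/25w² to the remainder.
  leading term u: no divisor's leading term divides it; move 108/5u to the remainder.
  leading term v: no divisor's leading term divides it; move -117/5v to the remainder.
  leading term w: no divisor's leading term divides it; move -18/25w to the remainder.
  leading term 1: no divisor's leading term divides it; move 81/5 to the remainder.
The remainder -6uv + 21/4v² - 21/25w² + 108/5u - 117/5v - 18/25w + 81/5 is nonzero, so it would be added as the next basis element.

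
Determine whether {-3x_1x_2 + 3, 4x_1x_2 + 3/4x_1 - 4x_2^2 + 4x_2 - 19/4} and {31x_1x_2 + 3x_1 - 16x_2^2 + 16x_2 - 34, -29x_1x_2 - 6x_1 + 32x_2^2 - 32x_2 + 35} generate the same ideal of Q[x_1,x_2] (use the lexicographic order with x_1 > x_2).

Yes, the ideals are equal.

For a fixed monomial order, each ideal has a unique reduced Gröbner basis; comparing bases decides equality.
Buchberger on the first generating set:
f_1 = -3x_1x_2 + 3, LT = x_1x_2.
f_2 = 4x_1x_2 + 3/4x_1 - 4x_2^2 + 4x_2 - 19/4, LT = x_1x_2.

S(f_1,f_2): lcm = x_1x_2. S = -3/16x_1 + x_2^2 - x_2 + 3/16.
  leading term x_1: no divisor's leading term divides it; move -3/16x_1 to the remainder.
  leading term x_2^2: no divisor's leading term divides it; move x_2^2 to the remainder.
  leading term x_2: no divisor's leading term divides it; move -x_2 to the remainder.
  leading term 1: no divisor's leading term divides it; move 3/16 to the remainder.
  remainder -3/16x_1 + x_2^2 - x_2 + 3/16 ≠ 0; add g_3 = -3/16x_1 + x_2^2 - x_2 + 3/16 to the basis.

S(f_1,g_3): lcm = x_1x_2. S = 16/3x_2^3 - 16/3x_2^2 + x_2 - 1.
  leading term x_2^3: no divisor's leading term divides it; move 16/3x_2^3 to the remainder.
  leading term x_2^2: no divisor's leading term divides it; move -16/3x_2^2 to the remainder.
  leading term x_2: no divisor's leading term divides it; move x_2 to the remainder.
  leading term 1: no divisor's leading term divides it; move -1 to the remainder.
  remainder 16/3x_2^3 - 16/3x_2^2 + x_2 - 1 ≠ 0; add g_4 = 16/3x_2^3 - 16/3x_2^2 + x_2 - 1 to the basis.

The other S-polynomials (S(f_2,g_3), S(f_1,g_4), S(f_2,g_4), S(g_3,g_4)) all reduce to 0 modulo the current basis, so we have a Gröbner basis.
Inter-reduce: drop elements whose leading term is divisible by another's, tail-reduce, and make monic.
Reduced Gröbner basis: {x_1 - 16/3x_2^2 + 16/3x_2 - 1, x_2^3 - x_2^2 + 3/16x_2 - 3/16}.

Buchberger on the second generating set:
h_1 = 31x_1x_2 + 3x_1 - 16x_2^2 + 16x_2 - 34, LT = x_1x_2.
h_2 = -29x_1x_2 - 6x_1 + 32x_2^2 - 32x_2 + 35, LT = x_1x_2.

S(h_1,h_2): lcm = x_1x_2. S = -99/899x_1 + 528/899x_2^2 - 528/899x_2 + 99/899.
  leading term x_1: no divisor's leading term divides it; move -99/899x_1 to the remainder.
  leading term x_2^2: no divisor's leading term divides it; move 528/899x_2^2 to the remainder.
  leading term x_2: no divisor's leading term divides it; move -528/899x_2 to the remainder.
  leading term 1: no divisor's leading term divides it; move 99/899 to the remainder.
  remainder -99/899x_1 + 528/899x_2^2 - 528/899x_2 + 99/899 ≠ 0; add k_3 = -99/899x_1 + 528/899x_2^2 - 528/899x_2 + 99/899 to the basis.

S(h_1,k_3): lcm = x_1x_2. S = 3/31x_1 + 16/3x_2^3 - 544/93x_2^2 + 47/31x_2 - 34/31.
  leading term x_1: subtract (-29/33)·k_3 from 3/31x_1 + 16/3x_2^3 - 544/93x_2^2 + 47/31x_2 - 34/31 → 16/3x_2^3 - 16/3x_2^2 + x_2 - 1
  leading term x_2^3: no divisor's leading term divides it; move 16/3x_2^3 to the remainder.
  leading term x_2^2: no divisor's leading term divides it; move -16/3x_2^2 to the remainder.
  leading term x_2: no divisor's leading term divides it; move x_2 to the remainder.
  leading term 1: no divisor's leading term divides it; move -1 to the remainder.
  remainder 16/3x_2^3 - 16/3x_2^2 + x_2 - 1 ≠ 0; add k_4 = 16/3x_2^3 - 16/3x_2^2 + x_2 - 1 to the basis.

The other S-polynomials (S(h_2,k_3), S(h_1,k_4), S(h_2,k_4), S(k_3,k_4)) all reduce to 0 modulo the current basis, so we have a Gröbner basis.
Inter-reduce: drop elements whose leading term is divisible by another's, tail-reduce, and make monic.
Reduced Gröbner basis: {x_1 - 16/3x_2^2 + 16/3x_2 - 1, x_2^3 - x_2^2 + 3/16x_2 - 3/16}.

Same reduced basis, so the two generating sets span the same ideal.
The choice of monomial ordering does not affect the verdict — as long as both bases are computed under the same ordering, their equality decides ideal equality.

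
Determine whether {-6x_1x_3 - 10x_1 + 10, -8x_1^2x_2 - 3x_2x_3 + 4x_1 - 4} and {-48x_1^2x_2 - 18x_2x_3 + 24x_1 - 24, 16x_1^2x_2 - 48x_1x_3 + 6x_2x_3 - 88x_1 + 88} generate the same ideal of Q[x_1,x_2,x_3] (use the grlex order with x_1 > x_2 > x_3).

Yes, the ideals are equal.

Since reduced Gröbner bases are canonical representatives of ideals under a given ordering, it suffices to compute and compare them.
Buchberger on the first generating set:
f_1 = -6x_1x_3 - 10x_1 + 10, LT = x_1x_3.
f_2 = -8x_1^2x_2 - 3x_2x_3 + 4x_1 - 4, LT = x_1^2x_2.

S(f_1,f_2): lcm = x_1^2x_2x_3. S = 5/3x_1^2x_2 - 3/8x_2x_3^2 - 5/3x_1x_2 + 1/2x_1x_3 - 1/2x_3.
  reduce S modulo (f_1, f_2):
  remainder -3/8x_2x_3^2 - 5/3x_1x_2 - 5/8x_2x_3 - 1/2x_3 ≠ 0; add g_3 = -3/8x_2x_3^2 - 5/3x_1x_2 - 5/8x_2x_3 - 1/2x_3 to the basis.

The other S-polynomials (S(f_1,g_3), S(f_2,g_3)) all reduce to 0 modulo the current basis, so we have a Gröbner basis.
Inter-reduce: drop elements whose leading term is divisible by another's, tail-reduce, and make monic.
Reduced Gröbner basis: {x_1^2x_2 + 3/8x_2x_3 - 1/2x_1 + 1/2, x_2x_3^2 + 40/9x_1x_2 + 5/3x_2x_3 + 4/3x_3, x_1x_3 + 5/3x_1 - 5/3}.

Buchberger on the second generating set:
h_1 = -48x_1^2x_2 - 18x_2x_3 + 24x_1 - 24, LT = x_1^2x_2.
h_2 = 16x_1^2x_2 - 48x_1x_3 + 6x_2x_3 - 88x_1 + 88, LT = x_1^2x_2.

S(h_1,h_2): lcm = x_1^2x_2. S = 3x_1x_3 + 5x_1 - 5.
  reduce S modulo (h_1, h_2):
  remainder 3x_1x_3 + 5x_1 - 5 ≠ 0; add k_3 = 3x_1x_3 + 5x_1 - 5 to the basis.

S(h_1,k_3): lcm = x_1^2x_2x_3. S = -5/3x_1^2x_2 + 3/8x_2x_3^2 + 5/3x_1x_2 - 1/2x_1x_3 + 1/2x_3.
  reduce S modulo (h_1, h_2, k_3):
  remainder 3/8x_2x_3^2 + 5/3x_1x_2 + 5/8x_2x_3 + 1/2x_3 ≠ 0; add k_4 = 3/8x_2x_3^2 + 5/3x_1x_2 + 5/8x_2x_3 + 1/2x_3 to the basis.

The other S-polynomials (S(h_2,k_3), S(h_1,k_4), S(h_2,k_4), S(k_3,k_4)) all reduce to 0 modulo the current basis, so we have a Gröbner basis.
Inter-reduce: drop elements whose leading term is divisible by another's, tail-reduce, and make monic.
Reduced Gröbner basis: {x_1^2x_2 + 3/8x_2x_3 - 1/2x_1 + 1/2, x_2x_3^2 + 40/9x_1x_2 + 5/3x_2x_3 + 4/3x_3, x_1x_3 + 5/3x_1 - 5/3}.

These coincide, so the ideals are equal.
The choice of monomial ordering does not affect the verdict — as long as both bases are computed under the same ordering, their equality decides ideal equality.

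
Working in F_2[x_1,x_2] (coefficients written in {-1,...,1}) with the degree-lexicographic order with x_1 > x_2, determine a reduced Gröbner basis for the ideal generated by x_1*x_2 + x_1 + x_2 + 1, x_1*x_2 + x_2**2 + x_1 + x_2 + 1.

f_1 = x_1*x_2 + x_1 + x_2 + 1, LT = x_1*x_2.
f_2 = x_1*x_2 + x_2**2 + x_1 + x_2 + 1, LT = x_1*x_2.

S(f_1,f_2): lcm = x_1*x_2. S = x_2**2.
  leading term x_2**2: no divisor's leading term divides it; move x_2**2 to the remainder.
  remainder x_2**2 ≠ 0; add g_3 = x_2**2 to the basis.

S(f_1,g_3): lcm = x_1*x_2**2. S = x_1*x_2 + x_2**2 + x_2.
  leading term x_1*x_2: subtract (1)·f_1 from x_1*x_2 + x_2**2 + x_2 → x_2**2 + x_1 + 1
  leading term x_2**2: subtract (1)·g_3 from x_2**2 + x_1 + 1 → x_1 + 1
  leading term x_1: no divisor's leading term divides it; move x_1 to the remainder.
  leading term 1: no divisor's leading term divides it; move 1 to the remainder.
  remainder x_1 + 1 ≠ 0; add g_4 = x_1 + 1 to the basis.

The other S-polynomials (S(f_2,g_3), S(f_1,g_4), S(f_2,g_4), S(g_3,g_4)) all reduce to 0 modulo the current basis, so we have a Gröbner basis.
Inter-reduce: drop elements whose leading term is divisible by another's, tail-reduce, and make monic.

G = {x_2**2, x_1 + 1}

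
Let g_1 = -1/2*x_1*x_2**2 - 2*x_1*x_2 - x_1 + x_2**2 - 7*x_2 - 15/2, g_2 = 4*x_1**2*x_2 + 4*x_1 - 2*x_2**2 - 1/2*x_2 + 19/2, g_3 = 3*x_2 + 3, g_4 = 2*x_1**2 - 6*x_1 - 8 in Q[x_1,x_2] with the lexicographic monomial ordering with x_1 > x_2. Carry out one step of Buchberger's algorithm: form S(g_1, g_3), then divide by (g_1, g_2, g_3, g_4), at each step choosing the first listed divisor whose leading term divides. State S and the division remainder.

S(g_1, g_3) = 3*x_1*x_2 + 2*x_1 - 2*x_2**2 + 14*x_2 + 15; remainder on division = -x_1 - 1.

lcm(LM(g_1), LM(g_3)) = x_1*x_2**2.
S = (lcm/LT(g_1))·g_1 − (lcm/LT(g_3))·g_3 = 3*x_1*x_2 + 2*x_1 - 2*x_2**2 + 14*x_2 + 15.
Reduce S modulo (g_1, g_2, g_3, g_4) in that order:
  leading term x_1*x_2: subtract (x_1)·g_3 from 3*x_1*x_2 + 2*x_1 - 2*x_2**2 + 14*x_2 + 15 → -x_1 - 2*x_2**2 + 14*x_2 + 15
  leading term x_1: no divisor's leading term divides it; move -x_1 to the remainder.
  leading term x_2**2: subtract (-2/3*x_2)·g_3 from -2*x_2**2 + 14*x_2 + 15 → 16*x_2 + 15
  leading term x_2: subtract (16/3)·g_3 from 16*x_2 + 15 → -1
  leading term 1: no divisor's leading term divides it; move -1 to the remainder.
The remainder -x_1 - 1 is nonzero, so it would be added as the next basis element.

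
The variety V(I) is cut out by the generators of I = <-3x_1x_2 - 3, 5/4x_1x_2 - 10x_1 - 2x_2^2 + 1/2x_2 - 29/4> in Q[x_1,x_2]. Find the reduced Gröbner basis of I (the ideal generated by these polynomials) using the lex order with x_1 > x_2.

G = {x_1 + 1/5x_2^2 - 1/20x_2 + 17/20, x_2^3 - 1/4x_2^2 + 17/4x_2 - 5}

f_1 = -3x_1x_2 - 3, LT = x_1x_2.
f_2 = 5/4x_1x_2 - 10x_1 - 2x_2^2 + 1/2x_2 - 29/4, LT = x_1x_2.

S(f_1,f_2): lcm = x_1x_2. S = 8x_1 + 8/5x_2^2 - 2/5x_2 + 34/5.
  leading term x_1: no divisor's leading term divides it; move 8x_1 to the remainder.
  leading term x_2^2: no divisor's leading term divides it; move 8/5x_2^2 to the remainder.
  leading term x_2: no divisor's leading term divides it; move -2/5x_2 to the remainder.
  leading term 1: no divisor's leading term divides it; move 34/5 to the remainder.
  remainder 8x_1 + 8/5x_2^2 - 2/5x_2 + 34/5 ≠ 0; add g_3 = 8x_1 + 8/5x_2^2 - 2/5x_2 + 34/5 to the basis.

S(f_1,g_3): lcm = x_1x_2. S = -1/5x_2^3 + 1/20x_2^2 - 17/20x_2 + 1.
  leading term x_2^3: no divisor's leading term divides it; move -1/5x_2^3 to the remainder.
  leading term x_2^2: no divisor's leading term divides it; move 1/20x_2^2 to the remainder.
  leading term x_2: no divisor's leading term divides it; move -17/20x_2 to the remainder.
  leading term 1: no divisor's leading term divides it; move 1 to the remainder.
  remainder -1/5x_2^3 + 1/20x_2^2 - 17/20x_2 + 1 ≠ 0; add g_4 = -1/5x_2^3 + 1/20x_2^2 - 17/20x_2 + 1 to the basis.

The other S-polynomials (S(f_2,g_3), S(f_1,g_4), S(f_2,g_4), S(g_3,g_4)) all reduce to 0 modulo the current basis, so we have a Gröbner basis.
Inter-reduce: drop elements whose leading term is divisible by another's, tail-reduce, and make monic.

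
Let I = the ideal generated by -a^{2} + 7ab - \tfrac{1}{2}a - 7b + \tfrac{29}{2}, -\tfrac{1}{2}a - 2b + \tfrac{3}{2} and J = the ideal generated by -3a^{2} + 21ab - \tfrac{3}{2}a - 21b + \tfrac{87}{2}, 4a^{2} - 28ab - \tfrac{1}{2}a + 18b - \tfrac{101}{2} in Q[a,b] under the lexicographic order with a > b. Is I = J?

Equality of ideals is decidable: compute both reduced Gröbner bases (unique for the ordering) and check whether they agree.
Buchberger on the first generating set:
f_1 = -a^{2} + 7ab - \tfrac{1}{2}a - 7b + \tfrac{29}{2}, LT = a^{2}.
f_2 = -\tfrac{1}{2}a - 2b + \tfrac{3}{2}, LT = a.

S(f_1,f_2): lcm = a^{2}. S = -11ab + \tfrac{7}{2}a + 7b - \tfrac{29}{2}.
  leading term ab: subtract (22b)·f_2 from -11ab + \tfrac{7}{2}a + 7b - \tfrac{29}{2} → \tfrac{7}{2}a + 44b^{2} - 26b - \tfrac{29}{2}
  leading term a: subtract (-7)·f_2 from \tfrac{7}{2}a + 44b^{2} - 26b - \tfrac{29}{2} → 44b^{2} - 40b - 4
  leading term b^{2}: no divisor's leading term divides it; move 44b^{2} to the remainder.
  leading term b: no divisor's leading term divides it; move -40b to the remainder.
  leading term 1: no divisor's leading term divides it; move -4 to the remainder.
  remainder 44b^{2} - 40b - 4 ≠ 0; add g_3 = 44b^{2} - 40b - 4 to the basis.

The other S-polynomials (S(f_1,g_3), S(f_2,g_3)) all reduce to 0 modulo the current basis, so we have a Gröbner basis.
Inter-reduce: drop elements whose leading term is divisible by another's, tail-reduce, and make monic.
Reduced Gröbner basis: {a + 4b - 3, b^{2} - \tfrac{10}{11}b - \tfrac{1}{11}}.

Buchberger on the second generating set:
h_1 = -3a^{2} + 21ab - \tfrac{3}{2}a - 21b + \tfrac{87}{2}, LT = a^{2}.
h_2 = 4a^{2} - 28ab - \tfrac{1}{2}a + 18b - \tfrac{101}{2}, LT = a^{2}.

S(h_1,h_2): lcm = a^{2}. S = \tfrac{5}{8}a + \tfrac{5}{2}b - \tfrac{15}{8}.
  leading term a: no divisor's leading term divides it; move \tfrac{5}{8}a to the remainder.
  leading term b: no divisor's leading term divides it; move \tfrac{5}{2}b to the remainder.
  leading term 1: no divisor's leading term divides it; move -\tfrac{15}{8} to the remainder.
  remainder \tfrac{5}{8}a + \tfrac{5}{2}b - \tfrac{15}{8} ≠ 0; add k_3 = \tfrac{5}{8}a + \tfrac{5}{2}b - \tfrac{15}{8} to the basis.

S(h_1,k_3): lcm = a^{2}. S = -11ab + \tfrac{7}{2}a + 7b - \tfrac{29}{2}.
  leading term ab: subtract (-\tfrac{88}{5}b)·k_3 from -11ab + \tfrac{7}{2}a + 7b - \tfrac{29}{2} → \tfrac{7}{2}a + 44b^{2} - 26b - \tfrac{29}{2}
  leading term a: subtract (\tfrac{28}{5})·k_3 from \tfrac{7}{2}a + 44b^{2} - 26b - \tfrac{29}{2} → 44b^{2} - 40b - 4
  leading term b^{2}: no divisor's leading term divides it; move 44b^{2} to the remainder.
  leading term b: no divisor's leading term divides it; move -40b to the remainder.
  leading term 1: no divisor's leading term divides it; move -4 to the remainder.
  remainder 44b^{2} - 40b - 4 ≠ 0; add k_4 = 44b^{2} - 40b - 4 to the basis.

The other S-polynomials (S(h_2,k_3), S(h_1,k_4), S(h_2,k_4), S(k_3,k_4)) all reduce to 0 modulo the current basis, so we have a Gröbner basis.
Inter-reduce: drop elements whose leading term is divisible by another's, tail-reduce, and make monic.
Reduced Gröbner basis: {a + 4b - 3, b^{2} - \tfrac{10}{11}b - \tfrac{1}{11}}.

These coincide, so the ideals are equal.

Yes, the ideals are equal.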